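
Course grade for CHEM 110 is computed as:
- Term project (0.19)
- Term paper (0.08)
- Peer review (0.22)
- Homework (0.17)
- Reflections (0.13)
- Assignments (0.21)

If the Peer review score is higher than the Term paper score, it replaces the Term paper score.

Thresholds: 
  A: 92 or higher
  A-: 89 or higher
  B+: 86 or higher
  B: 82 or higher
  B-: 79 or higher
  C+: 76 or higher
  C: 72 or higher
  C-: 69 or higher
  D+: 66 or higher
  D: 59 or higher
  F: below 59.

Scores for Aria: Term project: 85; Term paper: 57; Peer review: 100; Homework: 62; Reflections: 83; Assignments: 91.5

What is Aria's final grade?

B+

Peer review (100) > Term paper (57), so Term paper counts as 100.
Weighted total:
  Term project 85 × 0.19 = 16.15
  Term paper 100 × 0.08 = 8
  Peer review 100 × 0.22 = 22
  Homework 62 × 0.17 = 10.54
  Reflections 83 × 0.13 = 10.79
  Assignments 91.5 × 0.21 = 19.215
Sum = 86.695
86.695 is ≥ 86 and < 89 → B+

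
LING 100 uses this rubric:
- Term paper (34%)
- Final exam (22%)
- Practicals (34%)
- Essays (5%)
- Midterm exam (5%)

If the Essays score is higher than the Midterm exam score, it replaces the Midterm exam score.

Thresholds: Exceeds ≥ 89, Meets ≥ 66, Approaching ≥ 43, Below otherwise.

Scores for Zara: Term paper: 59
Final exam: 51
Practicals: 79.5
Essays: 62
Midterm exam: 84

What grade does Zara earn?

Essays (62) ≤ Midterm exam (84), so Midterm exam stays at 84.
Weighted total:
  Term paper 59 × 0.34 = 20.06
  Final exam 51 × 0.22 = 11.22
  Practicals 79.5 × 0.34 = 27.03
  Essays 62 × 0.05 = 3.1
  Midterm exam 84 × 0.05 = 4.2
Sum = 65.61
65.61 is ≥ 43 and < 66 → Approaching

Approaching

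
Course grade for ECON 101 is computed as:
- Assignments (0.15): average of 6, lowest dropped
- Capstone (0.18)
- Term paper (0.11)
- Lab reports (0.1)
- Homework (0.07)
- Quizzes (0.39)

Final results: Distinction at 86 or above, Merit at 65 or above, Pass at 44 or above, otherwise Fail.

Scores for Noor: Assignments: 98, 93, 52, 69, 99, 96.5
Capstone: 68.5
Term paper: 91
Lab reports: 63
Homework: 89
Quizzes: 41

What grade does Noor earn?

Pass

Assignments: drop 52 → average of remaining 5 = 455.5/5 = 91.1
Weighted total:
  Assignments 91.1 × 0.15 = 13.665
  Capstone 68.5 × 0.18 = 12.33
  Term paper 91 × 0.11 = 10.01
  Lab reports 63 × 0.1 = 6.3
  Homework 89 × 0.07 = 6.23
  Quizzes 41 × 0.39 = 15.99
Sum = 64.525
64.525 is ≥ 44 and < 65 → Pass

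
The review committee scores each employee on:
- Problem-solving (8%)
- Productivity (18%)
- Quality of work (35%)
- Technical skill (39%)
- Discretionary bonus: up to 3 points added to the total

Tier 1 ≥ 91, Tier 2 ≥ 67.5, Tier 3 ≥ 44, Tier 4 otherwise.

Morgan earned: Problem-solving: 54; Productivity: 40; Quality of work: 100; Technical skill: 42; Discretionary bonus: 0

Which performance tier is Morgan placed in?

Tier 3

Weighted total:
  Problem-solving 54 × 0.08 = 4.32
  Productivity 40 × 0.18 = 7.2
  Quality of work 100 × 0.35 = 35
  Technical skill 42 × 0.39 = 16.38
Sum = 62.9
Discretionary bonus: 62.9 + 0 = 62.9
62.9 is ≥ 44 and < 67.5 → Tier 3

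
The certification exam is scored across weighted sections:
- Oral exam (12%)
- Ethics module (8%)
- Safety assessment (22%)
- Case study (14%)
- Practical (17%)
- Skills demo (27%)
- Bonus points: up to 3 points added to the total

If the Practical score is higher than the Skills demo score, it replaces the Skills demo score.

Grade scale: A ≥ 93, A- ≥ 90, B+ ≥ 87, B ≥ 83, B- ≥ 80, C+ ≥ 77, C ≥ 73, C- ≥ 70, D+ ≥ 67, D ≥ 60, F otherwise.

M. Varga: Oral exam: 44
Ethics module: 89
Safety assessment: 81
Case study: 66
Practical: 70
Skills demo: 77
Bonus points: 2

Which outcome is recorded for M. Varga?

C

Practical (70) ≤ Skills demo (77), so Skills demo stays at 77.
Weighted total:
  Oral exam 44 × 0.12 = 5.28
  Ethics module 89 × 0.08 = 7.12
  Safety assessment 81 × 0.22 = 17.82
  Case study 66 × 0.14 = 9.24
  Practical 70 × 0.17 = 11.9
  Skills demo 77 × 0.27 = 20.79
Sum = 72.15
Bonus points: 72.15 + 2 = 74.15
74.15 is ≥ 73 and < 77 → C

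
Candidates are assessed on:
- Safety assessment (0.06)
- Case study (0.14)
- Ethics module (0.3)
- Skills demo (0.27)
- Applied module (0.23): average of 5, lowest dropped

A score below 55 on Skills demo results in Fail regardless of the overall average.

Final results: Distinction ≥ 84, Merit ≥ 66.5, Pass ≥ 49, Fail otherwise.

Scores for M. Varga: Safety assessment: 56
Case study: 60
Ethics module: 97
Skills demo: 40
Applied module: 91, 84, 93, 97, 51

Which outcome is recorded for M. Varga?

Applied module: drop 51 → average of remaining 4 = 365/4 = 91.25
Skills demo score 40 < 55: minimum not met.
Weighted total:
  Safety assessment 56 × 0.06 = 3.36
  Case study 60 × 0.14 = 8.4
  Ethics module 97 × 0.3 = 29.1
  Skills demo 40 × 0.27 = 10.8
  Applied module 91.25 × 0.23 = 20.9875
Sum = 72.6475
Because the Skills demo minimum was not met, the result is Fail.

Fail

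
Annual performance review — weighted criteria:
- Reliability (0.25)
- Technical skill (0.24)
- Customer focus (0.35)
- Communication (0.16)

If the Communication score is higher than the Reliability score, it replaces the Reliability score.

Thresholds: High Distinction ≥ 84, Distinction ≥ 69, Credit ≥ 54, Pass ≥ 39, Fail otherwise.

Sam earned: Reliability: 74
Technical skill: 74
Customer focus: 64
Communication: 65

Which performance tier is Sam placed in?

Distinction

Communication (65) ≤ Reliability (74), so Reliability stays at 74.
Weighted total:
  Reliability 74 × 0.25 = 18.5
  Technical skill 74 × 0.24 = 17.76
  Customer focus 64 × 0.35 = 22.4
  Communication 65 × 0.16 = 10.4
Sum = 69.06
69.06 is ≥ 69 and < 84 → Distinction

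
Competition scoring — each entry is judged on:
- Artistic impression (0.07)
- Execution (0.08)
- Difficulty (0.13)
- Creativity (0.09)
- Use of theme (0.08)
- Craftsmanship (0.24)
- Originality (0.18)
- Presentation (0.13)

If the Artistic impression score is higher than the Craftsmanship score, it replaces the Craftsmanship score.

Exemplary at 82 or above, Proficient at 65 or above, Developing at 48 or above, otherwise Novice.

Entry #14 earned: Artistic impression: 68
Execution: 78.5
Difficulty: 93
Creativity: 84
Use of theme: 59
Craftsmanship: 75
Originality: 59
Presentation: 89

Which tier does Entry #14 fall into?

Artistic impression (68) ≤ Craftsmanship (75), so Craftsmanship stays at 75.
Weighted total:
  Artistic impression 68 × 0.07 = 4.76
  Execution 78.5 × 0.08 = 6.28
  Difficulty 93 × 0.13 = 12.09
  Creativity 84 × 0.09 = 7.56
  Use of theme 59 × 0.08 = 4.72
  Craftsmanship 75 × 0.24 = 18
  Originality 59 × 0.18 = 10.62
  Presentation 89 × 0.13 = 11.57
Sum = 75.6
75.6 is ≥ 65 and < 82 → Proficient

Proficient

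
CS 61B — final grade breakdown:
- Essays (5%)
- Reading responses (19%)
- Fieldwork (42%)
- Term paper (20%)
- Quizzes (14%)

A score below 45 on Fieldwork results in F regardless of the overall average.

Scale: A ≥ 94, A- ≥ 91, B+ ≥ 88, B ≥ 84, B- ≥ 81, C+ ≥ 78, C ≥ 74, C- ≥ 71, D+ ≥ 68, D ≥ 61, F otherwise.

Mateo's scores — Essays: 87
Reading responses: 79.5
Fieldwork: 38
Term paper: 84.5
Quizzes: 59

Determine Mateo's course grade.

F

Fieldwork score 38 < 45: minimum not met.
Weighted total:
  Essays 87 × 0.05 = 4.35
  Reading responses 79.5 × 0.19 = 15.105
  Fieldwork 38 × 0.42 = 15.96
  Term paper 84.5 × 0.2 = 16.9
  Quizzes 59 × 0.14 = 8.26
Sum = 60.575
Because the Fieldwork minimum was not met, the result is F.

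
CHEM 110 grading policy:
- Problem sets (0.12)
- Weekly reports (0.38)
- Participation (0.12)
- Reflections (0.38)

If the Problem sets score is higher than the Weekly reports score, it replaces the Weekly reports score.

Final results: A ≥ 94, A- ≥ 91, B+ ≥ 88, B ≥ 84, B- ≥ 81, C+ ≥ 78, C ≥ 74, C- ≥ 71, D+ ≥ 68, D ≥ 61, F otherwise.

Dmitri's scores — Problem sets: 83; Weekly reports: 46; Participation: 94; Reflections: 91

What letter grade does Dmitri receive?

B

Problem sets (83) > Weekly reports (46), so Weekly reports counts as 83.
Weighted total:
  Problem sets 83 × 0.12 = 9.96
  Weekly reports 83 × 0.38 = 31.54
  Participation 94 × 0.12 = 11.28
  Reflections 91 × 0.38 = 34.58
Sum = 87.36
87.36 is ≥ 84 and < 88 → B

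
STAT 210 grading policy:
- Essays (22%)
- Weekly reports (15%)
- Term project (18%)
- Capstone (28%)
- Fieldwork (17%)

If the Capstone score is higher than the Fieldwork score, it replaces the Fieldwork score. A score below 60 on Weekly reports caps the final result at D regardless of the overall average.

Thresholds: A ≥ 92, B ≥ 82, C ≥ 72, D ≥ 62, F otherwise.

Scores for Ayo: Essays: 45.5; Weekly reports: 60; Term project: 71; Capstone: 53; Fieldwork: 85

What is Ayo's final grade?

F

Capstone (53) ≤ Fieldwork (85), so Fieldwork stays at 85.
Weekly reports score 60 ≥ 60: minimum met.
Weighted total:
  Essays 45.5 × 0.22 = 10.01
  Weekly reports 60 × 0.15 = 9
  Term project 71 × 0.18 = 12.78
  Capstone 53 × 0.28 = 14.84
  Fieldwork 85 × 0.17 = 14.45
Sum = 61.08
61.08 < 62 → F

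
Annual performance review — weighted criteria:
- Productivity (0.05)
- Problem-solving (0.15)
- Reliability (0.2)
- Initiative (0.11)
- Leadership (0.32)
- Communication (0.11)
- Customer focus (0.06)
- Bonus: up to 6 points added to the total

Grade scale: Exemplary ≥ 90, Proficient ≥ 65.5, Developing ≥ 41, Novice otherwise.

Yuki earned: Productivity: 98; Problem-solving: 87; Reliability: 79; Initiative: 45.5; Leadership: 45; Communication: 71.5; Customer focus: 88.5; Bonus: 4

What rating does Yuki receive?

Proficient

Weighted total:
  Productivity 98 × 0.05 = 4.9
  Problem-solving 87 × 0.15 = 13.05
  Reliability 79 × 0.2 = 15.8
  Initiative 45.5 × 0.11 = 5.005
  Leadership 45 × 0.32 = 14.4
  Communication 71.5 × 0.11 = 7.865
  Customer focus 88.5 × 0.06 = 5.31
Sum = 66.33
Bonus: 66.33 + 4 = 70.33
70.33 is ≥ 65.5 and < 90 → Proficient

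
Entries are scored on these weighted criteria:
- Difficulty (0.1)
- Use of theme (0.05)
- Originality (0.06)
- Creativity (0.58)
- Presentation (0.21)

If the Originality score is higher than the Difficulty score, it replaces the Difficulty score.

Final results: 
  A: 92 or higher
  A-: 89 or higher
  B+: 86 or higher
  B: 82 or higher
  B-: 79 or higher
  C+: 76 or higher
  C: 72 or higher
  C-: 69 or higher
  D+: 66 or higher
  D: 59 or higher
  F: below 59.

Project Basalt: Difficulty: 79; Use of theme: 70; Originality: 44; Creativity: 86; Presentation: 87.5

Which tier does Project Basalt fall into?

B

Originality (44) ≤ Difficulty (79), so Difficulty stays at 79.
Weighted total:
  Difficulty 79 × 0.1 = 7.9
  Use of theme 70 × 0.05 = 3.5
  Originality 44 × 0.06 = 2.64
  Creativity 86 × 0.58 = 49.88
  Presentation 87.5 × 0.21 = 18.375
Sum = 82.295
82.295 is ≥ 82 and < 86 → B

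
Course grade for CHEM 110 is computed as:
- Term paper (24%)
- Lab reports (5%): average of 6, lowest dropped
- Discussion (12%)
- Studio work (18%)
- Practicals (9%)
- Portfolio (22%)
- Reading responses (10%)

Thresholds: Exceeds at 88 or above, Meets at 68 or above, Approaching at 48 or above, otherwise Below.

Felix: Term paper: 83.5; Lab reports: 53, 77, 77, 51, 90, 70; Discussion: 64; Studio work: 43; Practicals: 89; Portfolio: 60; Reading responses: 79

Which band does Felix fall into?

Meets

Lab reports: drop 51 → average of remaining 5 = 367/5 = 73.4
Weighted total:
  Term paper 83.5 × 0.24 = 20.04
  Lab reports 73.4 × 0.05 = 3.67
  Discussion 64 × 0.12 = 7.68
  Studio work 43 × 0.18 = 7.74
  Practicals 89 × 0.09 = 8.01
  Portfolio 60 × 0.22 = 13.2
  Reading responses 79 × 0.1 = 7.9
Sum = 68.24
68.24 is ≥ 68 and < 88 → Meets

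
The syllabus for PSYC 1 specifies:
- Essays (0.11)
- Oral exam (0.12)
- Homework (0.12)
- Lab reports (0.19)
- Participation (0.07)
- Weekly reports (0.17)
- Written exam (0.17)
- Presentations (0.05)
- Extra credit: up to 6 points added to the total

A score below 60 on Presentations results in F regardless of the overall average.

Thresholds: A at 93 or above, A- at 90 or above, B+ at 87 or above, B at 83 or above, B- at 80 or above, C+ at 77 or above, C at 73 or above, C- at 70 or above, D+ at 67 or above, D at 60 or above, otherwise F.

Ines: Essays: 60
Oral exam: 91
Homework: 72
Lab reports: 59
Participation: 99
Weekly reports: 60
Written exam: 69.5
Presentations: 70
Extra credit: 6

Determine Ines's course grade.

C

Presentations score 70 ≥ 60: minimum met.
Weighted total:
  Essays 60 × 0.11 = 6.6
  Oral exam 91 × 0.12 = 10.92
  Homework 72 × 0.12 = 8.64
  Lab reports 59 × 0.19 = 11.21
  Participation 99 × 0.07 = 6.93
  Weekly reports 60 × 0.17 = 10.2
  Written exam 69.5 × 0.17 = 11.815
  Presentations 70 × 0.05 = 3.5
Sum = 69.815
Extra credit: 69.815 + 6 = 75.815
75.815 is ≥ 73 and < 77 → C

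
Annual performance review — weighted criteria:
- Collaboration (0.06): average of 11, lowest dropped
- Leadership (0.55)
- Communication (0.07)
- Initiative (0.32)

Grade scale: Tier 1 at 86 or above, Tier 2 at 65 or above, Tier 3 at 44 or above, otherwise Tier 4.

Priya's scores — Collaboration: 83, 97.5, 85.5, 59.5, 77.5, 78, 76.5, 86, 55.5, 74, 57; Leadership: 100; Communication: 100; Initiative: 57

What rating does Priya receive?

Collaboration: drop 55.5 → average of remaining 10 = 774.5/10 = 77.45
Weighted total:
  Collaboration 77.45 × 0.06 = 4.647
  Leadership 100 × 0.55 = 55
  Communication 100 × 0.07 = 7
  Initiative 57 × 0.32 = 18.24
Sum = 84.887
84.887 is ≥ 65 and < 86 → Tier 2

Tier 2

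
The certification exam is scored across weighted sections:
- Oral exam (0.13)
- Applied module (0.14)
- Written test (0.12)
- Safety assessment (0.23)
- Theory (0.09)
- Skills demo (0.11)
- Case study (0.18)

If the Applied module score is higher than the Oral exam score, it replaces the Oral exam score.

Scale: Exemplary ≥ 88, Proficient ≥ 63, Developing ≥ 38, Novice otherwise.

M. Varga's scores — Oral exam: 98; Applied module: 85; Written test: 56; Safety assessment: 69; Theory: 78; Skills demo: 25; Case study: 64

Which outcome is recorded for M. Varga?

Applied module (85) ≤ Oral exam (98), so Oral exam stays at 98.
Weighted total:
  Oral exam 98 × 0.13 = 12.74
  Applied module 85 × 0.14 = 11.9
  Written test 56 × 0.12 = 6.72
  Safety assessment 69 × 0.23 = 15.87
  Theory 78 × 0.09 = 7.02
  Skills demo 25 × 0.11 = 2.75
  Case study 64 × 0.18 = 11.52
Sum = 68.52
68.52 is ≥ 63 and < 88 → Proficient

Proficient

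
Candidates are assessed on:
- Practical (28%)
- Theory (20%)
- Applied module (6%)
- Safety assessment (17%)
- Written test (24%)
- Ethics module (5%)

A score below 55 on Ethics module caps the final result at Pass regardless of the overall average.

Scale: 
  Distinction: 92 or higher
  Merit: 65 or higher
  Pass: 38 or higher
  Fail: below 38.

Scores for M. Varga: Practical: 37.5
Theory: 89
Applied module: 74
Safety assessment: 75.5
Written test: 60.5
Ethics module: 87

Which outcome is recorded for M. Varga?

Ethics module score 87 ≥ 55: minimum met.
Weighted total:
  Practical 37.5 × 0.28 = 10.5
  Theory 89 × 0.2 = 17.8
  Applied module 74 × 0.06 = 4.44
  Safety assessment 75.5 × 0.17 = 12.835
  Written test 60.5 × 0.24 = 14.52
  Ethics module 87 × 0.05 = 4.35
Sum = 64.445
64.445 is ≥ 38 and < 65 → Pass

Pass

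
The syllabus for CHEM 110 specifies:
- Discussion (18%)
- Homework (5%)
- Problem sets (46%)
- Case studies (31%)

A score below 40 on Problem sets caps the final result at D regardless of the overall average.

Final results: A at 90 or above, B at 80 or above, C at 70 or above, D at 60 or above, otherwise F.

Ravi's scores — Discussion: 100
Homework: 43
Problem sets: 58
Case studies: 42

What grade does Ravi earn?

F

Problem sets score 58 ≥ 40: minimum met.
Weighted total:
  Discussion 100 × 0.18 = 18
  Homework 43 × 0.05 = 2.15
  Problem sets 58 × 0.46 = 26.68
  Case studies 42 × 0.31 = 13.02
Sum = 59.85
59.85 < 60 → F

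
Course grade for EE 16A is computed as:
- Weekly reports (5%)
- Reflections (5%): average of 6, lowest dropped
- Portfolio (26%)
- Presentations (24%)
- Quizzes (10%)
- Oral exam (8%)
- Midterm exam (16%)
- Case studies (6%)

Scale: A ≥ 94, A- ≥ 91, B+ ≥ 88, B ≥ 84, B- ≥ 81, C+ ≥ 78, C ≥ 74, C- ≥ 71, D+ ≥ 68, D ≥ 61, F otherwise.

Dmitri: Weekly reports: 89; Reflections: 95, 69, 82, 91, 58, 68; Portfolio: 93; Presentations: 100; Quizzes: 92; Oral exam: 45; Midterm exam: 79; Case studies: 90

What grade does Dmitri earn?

B

Reflections: drop 58 → average of remaining 5 = 405/5 = 81
Weighted total:
  Weekly reports 89 × 0.05 = 4.45
  Reflections 81 × 0.05 = 4.05
  Portfolio 93 × 0.26 = 24.18
  Presentations 100 × 0.24 = 24
  Quizzes 92 × 0.1 = 9.2
  Oral exam 45 × 0.08 = 3.6
  Midterm exam 79 × 0.16 = 12.64
  Case studies 90 × 0.06 = 5.4
Sum = 87.52
87.52 is ≥ 84 and < 88 → B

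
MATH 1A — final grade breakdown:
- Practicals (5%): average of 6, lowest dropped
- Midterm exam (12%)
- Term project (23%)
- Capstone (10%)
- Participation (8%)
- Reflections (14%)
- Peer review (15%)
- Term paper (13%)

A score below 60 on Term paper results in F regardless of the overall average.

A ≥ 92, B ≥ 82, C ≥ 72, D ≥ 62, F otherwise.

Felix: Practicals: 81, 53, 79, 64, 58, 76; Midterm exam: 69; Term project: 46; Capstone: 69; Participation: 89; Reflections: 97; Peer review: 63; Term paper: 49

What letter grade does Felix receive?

F

Practicals: drop 53 → average of remaining 5 = 358/5 = 71.6
Term paper score 49 < 60: minimum not met.
Weighted total:
  Practicals 71.6 × 0.05 = 3.58
  Midterm exam 69 × 0.12 = 8.28
  Term project 46 × 0.23 = 10.58
  Capstone 69 × 0.1 = 6.9
  Participation 89 × 0.08 = 7.12
  Reflections 97 × 0.14 = 13.58
  Peer review 63 × 0.15 = 9.45
  Term paper 49 × 0.13 = 6.37
Sum = 65.86
Because the Term paper minimum was not met, the result is F.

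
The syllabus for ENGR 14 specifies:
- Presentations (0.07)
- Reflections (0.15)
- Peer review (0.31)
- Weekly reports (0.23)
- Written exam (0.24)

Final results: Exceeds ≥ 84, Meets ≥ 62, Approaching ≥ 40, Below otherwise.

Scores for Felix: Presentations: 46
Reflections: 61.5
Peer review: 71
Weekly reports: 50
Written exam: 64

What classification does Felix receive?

Approaching

Weighted total:
  Presentations 46 × 0.07 = 3.22
  Reflections 61.5 × 0.15 = 9.225
  Peer review 71 × 0.31 = 22.01
  Weekly reports 50 × 0.23 = 11.5
  Written exam 64 × 0.24 = 15.36
Sum = 61.315
61.315 is ≥ 40 and < 62 → Approaching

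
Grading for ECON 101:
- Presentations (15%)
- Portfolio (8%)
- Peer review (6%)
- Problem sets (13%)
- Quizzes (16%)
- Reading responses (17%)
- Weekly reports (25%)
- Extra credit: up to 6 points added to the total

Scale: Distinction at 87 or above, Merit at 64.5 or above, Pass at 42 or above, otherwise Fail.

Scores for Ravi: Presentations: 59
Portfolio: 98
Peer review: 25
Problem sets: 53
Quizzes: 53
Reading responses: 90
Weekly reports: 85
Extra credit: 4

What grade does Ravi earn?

Weighted total:
  Presentations 59 × 0.15 = 8.85
  Portfolio 98 × 0.08 = 7.84
  Peer review 25 × 0.06 = 1.5
  Problem sets 53 × 0.13 = 6.89
  Quizzes 53 × 0.16 = 8.48
  Reading responses 90 × 0.17 = 15.3
  Weekly reports 85 × 0.25 = 21.25
Sum = 70.11
Extra credit: 70.11 + 4 = 74.11
74.11 is ≥ 64.5 and < 87 → Merit

Merit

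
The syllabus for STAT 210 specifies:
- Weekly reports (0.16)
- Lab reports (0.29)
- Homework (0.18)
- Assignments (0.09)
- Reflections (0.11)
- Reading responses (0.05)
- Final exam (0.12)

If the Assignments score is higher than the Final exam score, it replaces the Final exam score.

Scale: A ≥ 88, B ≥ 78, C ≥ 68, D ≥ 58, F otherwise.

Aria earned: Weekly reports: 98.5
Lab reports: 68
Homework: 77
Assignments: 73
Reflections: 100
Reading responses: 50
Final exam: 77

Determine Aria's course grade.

Assignments (73) ≤ Final exam (77), so Final exam stays at 77.
Weighted total:
  Weekly reports 98.5 × 0.16 = 15.76
  Lab reports 68 × 0.29 = 19.72
  Homework 77 × 0.18 = 13.86
  Assignments 73 × 0.09 = 6.57
  Reflections 100 × 0.11 = 11
  Reading responses 50 × 0.05 = 2.5
  Final exam 77 × 0.12 = 9.24
Sum = 78.65
78.65 is ≥ 78 and < 88 → B

B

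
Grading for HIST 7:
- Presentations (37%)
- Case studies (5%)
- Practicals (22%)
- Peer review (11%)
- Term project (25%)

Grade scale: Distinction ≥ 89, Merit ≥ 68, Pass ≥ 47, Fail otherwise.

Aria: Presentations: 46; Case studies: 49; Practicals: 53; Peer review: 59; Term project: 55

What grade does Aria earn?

Pass

Weighted total:
  Presentations 46 × 0.37 = 17.02
  Case studies 49 × 0.05 = 2.45
  Practicals 53 × 0.22 = 11.66
  Peer review 59 × 0.11 = 6.49
  Term project 55 × 0.25 = 13.75
Sum = 51.37
51.37 is ≥ 47 and < 68 → Pass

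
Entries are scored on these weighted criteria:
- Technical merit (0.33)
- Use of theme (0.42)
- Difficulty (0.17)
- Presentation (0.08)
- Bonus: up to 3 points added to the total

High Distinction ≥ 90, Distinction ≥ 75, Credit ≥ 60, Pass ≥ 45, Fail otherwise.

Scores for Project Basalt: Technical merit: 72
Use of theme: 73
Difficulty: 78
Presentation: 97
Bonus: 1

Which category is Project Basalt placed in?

Distinction

Weighted total:
  Technical merit 72 × 0.33 = 23.76
  Use of theme 73 × 0.42 = 30.66
  Difficulty 78 × 0.17 = 13.26
  Presentation 97 × 0.08 = 7.76
Sum = 75.44
Bonus: 75.44 + 1 = 76.44
76.44 is ≥ 75 and < 90 → Distinction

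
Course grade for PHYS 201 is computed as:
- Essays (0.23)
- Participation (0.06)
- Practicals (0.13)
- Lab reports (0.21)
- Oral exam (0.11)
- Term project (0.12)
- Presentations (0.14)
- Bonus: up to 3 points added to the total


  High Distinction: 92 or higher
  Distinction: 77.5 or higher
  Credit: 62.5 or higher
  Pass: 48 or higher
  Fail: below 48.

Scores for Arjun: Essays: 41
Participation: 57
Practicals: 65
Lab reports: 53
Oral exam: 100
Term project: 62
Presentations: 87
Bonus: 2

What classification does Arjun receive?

Weighted total:
  Essays 41 × 0.23 = 9.43
  Participation 57 × 0.06 = 3.42
  Practicals 65 × 0.13 = 8.45
  Lab reports 53 × 0.21 = 11.13
  Oral exam 100 × 0.11 = 11
  Term project 62 × 0.12 = 7.44
  Presentations 87 × 0.14 = 12.18
Sum = 63.05
Bonus: 63.05 + 2 = 65.05
65.05 is ≥ 62.5 and < 77.5 → Credit

Credit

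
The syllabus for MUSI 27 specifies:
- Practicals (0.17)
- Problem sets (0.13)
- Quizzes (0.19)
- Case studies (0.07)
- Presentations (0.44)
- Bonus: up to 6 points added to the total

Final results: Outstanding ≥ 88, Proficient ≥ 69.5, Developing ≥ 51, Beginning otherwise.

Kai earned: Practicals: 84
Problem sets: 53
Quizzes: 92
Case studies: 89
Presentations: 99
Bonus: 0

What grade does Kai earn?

Outstanding

Weighted total:
  Practicals 84 × 0.17 = 14.28
  Problem sets 53 × 0.13 = 6.89
  Quizzes 92 × 0.19 = 17.48
  Case studies 89 × 0.07 = 6.23
  Presentations 99 × 0.44 = 43.56
Sum = 88.44
Bonus: 88.44 + 0 = 88.44
88.44 ≥ 88 → Outstanding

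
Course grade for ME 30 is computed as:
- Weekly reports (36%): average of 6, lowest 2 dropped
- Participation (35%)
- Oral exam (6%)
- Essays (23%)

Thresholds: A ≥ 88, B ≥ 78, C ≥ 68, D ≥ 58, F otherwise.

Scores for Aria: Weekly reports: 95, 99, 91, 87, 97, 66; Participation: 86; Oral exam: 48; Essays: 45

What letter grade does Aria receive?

C

Weekly reports: drop 66, 87 → average of remaining 4 = 382/4 = 95.5
Weighted total:
  Weekly reports 95.5 × 0.36 = 34.38
  Participation 86 × 0.35 = 30.1
  Oral exam 48 × 0.06 = 2.88
  Essays 45 × 0.23 = 10.35
Sum = 77.71
77.71 is ≥ 68 and < 78 → C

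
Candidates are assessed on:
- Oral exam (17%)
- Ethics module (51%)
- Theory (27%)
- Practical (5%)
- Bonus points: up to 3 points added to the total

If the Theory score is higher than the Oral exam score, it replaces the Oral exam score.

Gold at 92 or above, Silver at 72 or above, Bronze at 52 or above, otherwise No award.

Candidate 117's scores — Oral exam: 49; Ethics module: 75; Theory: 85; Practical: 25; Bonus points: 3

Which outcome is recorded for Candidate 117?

Silver

Theory (85) > Oral exam (49), so Oral exam counts as 85.
Weighted total:
  Oral exam 85 × 0.17 = 14.45
  Ethics module 75 × 0.51 = 38.25
  Theory 85 × 0.27 = 22.95
  Practical 25 × 0.05 = 1.25
Sum = 76.9
Bonus points: 76.9 + 3 = 79.9
79.9 is ≥ 72 and < 92 → Silver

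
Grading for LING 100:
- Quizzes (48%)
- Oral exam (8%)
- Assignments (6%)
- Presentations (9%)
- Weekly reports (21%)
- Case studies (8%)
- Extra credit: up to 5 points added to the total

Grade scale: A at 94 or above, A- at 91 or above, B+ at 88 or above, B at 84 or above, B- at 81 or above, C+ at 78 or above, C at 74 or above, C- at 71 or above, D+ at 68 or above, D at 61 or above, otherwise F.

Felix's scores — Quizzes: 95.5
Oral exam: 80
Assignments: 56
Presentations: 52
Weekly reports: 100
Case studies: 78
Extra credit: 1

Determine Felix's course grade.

B+

Weighted total:
  Quizzes 95.5 × 0.48 = 45.84
  Oral exam 80 × 0.08 = 6.4
  Assignments 56 × 0.06 = 3.36
  Presentations 52 × 0.09 = 4.68
  Weekly reports 100 × 0.21 = 21
  Case studies 78 × 0.08 = 6.24
Sum = 87.52
Extra credit: 87.52 + 1 = 88.52
88.52 is ≥ 88 and < 91 → B+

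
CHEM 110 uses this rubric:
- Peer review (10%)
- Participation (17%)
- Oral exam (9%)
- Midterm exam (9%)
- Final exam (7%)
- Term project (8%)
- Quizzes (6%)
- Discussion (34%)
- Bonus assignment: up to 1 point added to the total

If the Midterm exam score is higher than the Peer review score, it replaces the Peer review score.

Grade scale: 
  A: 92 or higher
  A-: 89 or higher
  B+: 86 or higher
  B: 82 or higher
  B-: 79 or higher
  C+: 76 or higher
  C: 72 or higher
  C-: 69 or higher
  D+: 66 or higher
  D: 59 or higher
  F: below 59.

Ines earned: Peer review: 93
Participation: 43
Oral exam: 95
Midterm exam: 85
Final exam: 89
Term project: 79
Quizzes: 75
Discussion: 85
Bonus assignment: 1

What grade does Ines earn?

B-

Midterm exam (85) ≤ Peer review (93), so Peer review stays at 93.
Weighted total:
  Peer review 93 × 0.1 = 9.3
  Participation 43 × 0.17 = 7.31
  Oral exam 95 × 0.09 = 8.55
  Midterm exam 85 × 0.09 = 7.65
  Final exam 89 × 0.07 = 6.23
  Term project 79 × 0.08 = 6.32
  Quizzes 75 × 0.06 = 4.5
  Discussion 85 × 0.34 = 28.9
Sum = 78.76
Bonus assignment: 78.76 + 1 = 79.76
79.76 is ≥ 79 and < 82 → B-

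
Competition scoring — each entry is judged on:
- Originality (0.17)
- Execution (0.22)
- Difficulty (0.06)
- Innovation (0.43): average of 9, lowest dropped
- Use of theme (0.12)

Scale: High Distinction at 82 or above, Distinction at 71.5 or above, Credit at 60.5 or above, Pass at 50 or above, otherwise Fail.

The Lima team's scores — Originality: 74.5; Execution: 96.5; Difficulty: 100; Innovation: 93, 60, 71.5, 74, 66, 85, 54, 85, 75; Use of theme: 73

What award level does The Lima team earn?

Innovation: drop 54 → average of remaining 8 = 609.5/8 = 76.1875
Weighted total:
  Originality 74.5 × 0.17 = 12.665
  Execution 96.5 × 0.22 = 21.23
  Difficulty 100 × 0.06 = 6
  Innovation 76.1875 × 0.43 = 32.760625
  Use of theme 73 × 0.12 = 8.76
Sum = 81.415625
81.415625 is ≥ 71.5 and < 82 → Distinction

Distinction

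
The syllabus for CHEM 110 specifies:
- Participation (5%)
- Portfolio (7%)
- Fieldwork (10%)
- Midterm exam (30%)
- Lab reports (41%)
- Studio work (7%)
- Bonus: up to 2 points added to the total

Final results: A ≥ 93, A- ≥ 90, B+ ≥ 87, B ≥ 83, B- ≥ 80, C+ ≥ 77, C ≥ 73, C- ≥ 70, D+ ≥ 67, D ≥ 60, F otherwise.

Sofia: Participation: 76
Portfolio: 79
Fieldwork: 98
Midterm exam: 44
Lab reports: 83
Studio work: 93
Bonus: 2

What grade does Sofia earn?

C

Weighted total:
  Participation 76 × 0.05 = 3.8
  Portfolio 79 × 0.07 = 5.53
  Fieldwork 98 × 0.1 = 9.8
  Midterm exam 44 × 0.3 = 13.2
  Lab reports 83 × 0.41 = 34.03
  Studio work 93 × 0.07 = 6.51
Sum = 72.87
Bonus: 72.87 + 2 = 74.87
74.87 is ≥ 73 and < 77 → C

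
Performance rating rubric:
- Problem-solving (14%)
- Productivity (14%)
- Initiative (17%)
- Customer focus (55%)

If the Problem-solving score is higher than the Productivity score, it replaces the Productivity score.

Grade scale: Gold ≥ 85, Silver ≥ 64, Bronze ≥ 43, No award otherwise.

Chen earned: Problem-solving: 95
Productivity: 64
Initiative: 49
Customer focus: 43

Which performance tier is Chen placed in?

Problem-solving (95) > Productivity (64), so Productivity counts as 95.
Weighted total:
  Problem-solving 95 × 0.14 = 13.3
  Productivity 95 × 0.14 = 13.3
  Initiative 49 × 0.17 = 8.33
  Customer focus 43 × 0.55 = 23.65
Sum = 58.58
58.58 is ≥ 43 and < 64 → Bronze

Bronze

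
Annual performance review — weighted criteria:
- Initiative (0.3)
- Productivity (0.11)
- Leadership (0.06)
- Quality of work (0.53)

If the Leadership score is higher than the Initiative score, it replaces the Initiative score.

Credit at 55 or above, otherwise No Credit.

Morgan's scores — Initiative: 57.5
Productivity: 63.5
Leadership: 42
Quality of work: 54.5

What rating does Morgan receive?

Leadership (42) ≤ Initiative (57.5), so Initiative stays at 57.5.
Weighted total:
  Initiative 57.5 × 0.3 = 17.25
  Productivity 63.5 × 0.11 = 6.985
  Leadership 42 × 0.06 = 2.52
  Quality of work 54.5 × 0.53 = 28.885
Sum = 55.64
55.64 ≥ 55 → Credit

Credit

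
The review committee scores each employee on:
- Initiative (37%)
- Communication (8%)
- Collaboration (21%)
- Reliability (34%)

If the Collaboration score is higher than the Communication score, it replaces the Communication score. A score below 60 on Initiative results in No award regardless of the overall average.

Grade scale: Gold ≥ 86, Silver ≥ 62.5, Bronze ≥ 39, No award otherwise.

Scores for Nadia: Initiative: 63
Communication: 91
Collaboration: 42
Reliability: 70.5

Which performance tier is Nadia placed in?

Silver

Collaboration (42) ≤ Communication (91), so Communication stays at 91.
Initiative score 63 ≥ 60: minimum met.
Weighted total:
  Initiative 63 × 0.37 = 23.31
  Communication 91 × 0.08 = 7.28
  Collaboration 42 × 0.21 = 8.82
  Reliability 70.5 × 0.34 = 23.97
Sum = 63.38
63.38 is ≥ 62.5 and < 86 → Silver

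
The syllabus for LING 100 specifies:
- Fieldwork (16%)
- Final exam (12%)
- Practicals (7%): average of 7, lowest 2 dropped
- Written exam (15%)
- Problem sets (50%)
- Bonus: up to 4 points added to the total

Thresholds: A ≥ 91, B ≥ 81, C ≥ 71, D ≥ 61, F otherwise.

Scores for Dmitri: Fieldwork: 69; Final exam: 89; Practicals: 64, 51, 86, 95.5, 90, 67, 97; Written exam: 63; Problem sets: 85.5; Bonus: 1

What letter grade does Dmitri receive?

Practicals: drop 51, 64 → average of remaining 5 = 435.5/5 = 87.1
Weighted total:
  Fieldwork 69 × 0.16 = 11.04
  Final exam 89 × 0.12 = 10.68
  Practicals 87.1 × 0.07 = 6.097
  Written exam 63 × 0.15 = 9.45
  Problem sets 85.5 × 0.5 = 42.75
Sum = 80.017
Bonus: 80.017 + 1 = 81.017
81.017 is ≥ 81 and < 91 → B

B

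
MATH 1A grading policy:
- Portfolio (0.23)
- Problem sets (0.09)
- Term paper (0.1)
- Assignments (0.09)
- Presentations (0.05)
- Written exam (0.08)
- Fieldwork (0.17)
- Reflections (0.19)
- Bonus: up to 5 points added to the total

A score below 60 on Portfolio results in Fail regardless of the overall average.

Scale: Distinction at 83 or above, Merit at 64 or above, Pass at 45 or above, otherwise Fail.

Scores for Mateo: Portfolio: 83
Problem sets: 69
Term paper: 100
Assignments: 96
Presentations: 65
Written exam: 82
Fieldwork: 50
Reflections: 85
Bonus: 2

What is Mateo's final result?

Portfolio score 83 ≥ 60: minimum met.
Weighted total:
  Portfolio 83 × 0.23 = 19.09
  Problem sets 69 × 0.09 = 6.21
  Term paper 100 × 0.1 = 10
  Assignments 96 × 0.09 = 8.64
  Presentations 65 × 0.05 = 3.25
  Written exam 82 × 0.08 = 6.56
  Fieldwork 50 × 0.17 = 8.5
  Reflections 85 × 0.19 = 16.15
Sum = 78.4
Bonus: 78.4 + 2 = 80.4
80.4 is ≥ 64 and < 83 → Merit

Merit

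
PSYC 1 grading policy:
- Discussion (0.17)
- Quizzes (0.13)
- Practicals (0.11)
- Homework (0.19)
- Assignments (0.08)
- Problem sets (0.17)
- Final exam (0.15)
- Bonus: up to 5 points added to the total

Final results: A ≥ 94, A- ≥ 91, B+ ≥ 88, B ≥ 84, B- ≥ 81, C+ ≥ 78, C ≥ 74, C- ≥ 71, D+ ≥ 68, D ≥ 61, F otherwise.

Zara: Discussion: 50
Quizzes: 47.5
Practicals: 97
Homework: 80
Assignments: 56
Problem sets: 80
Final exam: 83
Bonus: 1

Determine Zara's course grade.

Weighted total:
  Discussion 50 × 0.17 = 8.5
  Quizzes 47.5 × 0.13 = 6.175
  Practicals 97 × 0.11 = 10.67
  Homework 80 × 0.19 = 15.2
  Assignments 56 × 0.08 = 4.48
  Problem sets 80 × 0.17 = 13.6
  Final exam 83 × 0.15 = 12.45
Sum = 71.075
Bonus: 71.075 + 1 = 72.075
72.075 is ≥ 71 and < 74 → C-

C-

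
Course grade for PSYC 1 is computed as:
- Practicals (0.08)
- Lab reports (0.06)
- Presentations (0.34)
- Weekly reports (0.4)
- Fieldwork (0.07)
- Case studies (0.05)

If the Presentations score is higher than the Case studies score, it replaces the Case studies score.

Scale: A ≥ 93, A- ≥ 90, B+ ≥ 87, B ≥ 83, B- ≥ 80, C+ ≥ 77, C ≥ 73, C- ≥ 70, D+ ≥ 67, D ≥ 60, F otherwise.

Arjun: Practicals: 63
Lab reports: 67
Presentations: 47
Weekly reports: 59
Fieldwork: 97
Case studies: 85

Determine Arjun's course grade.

F

Presentations (47) ≤ Case studies (85), so Case studies stays at 85.
Weighted total:
  Practicals 63 × 0.08 = 5.04
  Lab reports 67 × 0.06 = 4.02
  Presentations 47 × 0.34 = 15.98
  Weekly reports 59 × 0.4 = 23.6
  Fieldwork 97 × 0.07 = 6.79
  Case studies 85 × 0.05 = 4.25
Sum = 59.68
59.68 < 60 → F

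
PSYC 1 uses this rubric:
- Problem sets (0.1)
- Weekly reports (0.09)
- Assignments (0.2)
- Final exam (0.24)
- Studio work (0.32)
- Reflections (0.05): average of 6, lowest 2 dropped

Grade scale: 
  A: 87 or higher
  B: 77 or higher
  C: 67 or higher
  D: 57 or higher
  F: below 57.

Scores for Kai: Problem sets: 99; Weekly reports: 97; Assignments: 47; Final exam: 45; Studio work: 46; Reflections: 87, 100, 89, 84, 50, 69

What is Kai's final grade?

D

Reflections: drop 50, 69 → average of remaining 4 = 360/4 = 90
Weighted total:
  Problem sets 99 × 0.1 = 9.9
  Weekly reports 97 × 0.09 = 8.73
  Assignments 47 × 0.2 = 9.4
  Final exam 45 × 0.24 = 10.8
  Studio work 46 × 0.32 = 14.72
  Reflections 90 × 0.05 = 4.5
Sum = 58.05
58.05 is ≥ 57 and < 67 → D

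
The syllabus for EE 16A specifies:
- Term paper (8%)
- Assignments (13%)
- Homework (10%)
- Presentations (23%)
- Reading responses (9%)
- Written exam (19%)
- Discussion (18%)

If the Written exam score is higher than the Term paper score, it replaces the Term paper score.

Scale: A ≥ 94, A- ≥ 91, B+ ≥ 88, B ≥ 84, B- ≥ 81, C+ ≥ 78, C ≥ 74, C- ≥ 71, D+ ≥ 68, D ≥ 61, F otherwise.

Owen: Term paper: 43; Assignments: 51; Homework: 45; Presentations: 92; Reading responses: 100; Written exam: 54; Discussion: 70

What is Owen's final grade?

D+

Written exam (54) > Term paper (43), so Term paper counts as 54.
Weighted total:
  Term paper 54 × 0.08 = 4.32
  Assignments 51 × 0.13 = 6.63
  Homework 45 × 0.1 = 4.5
  Presentations 92 × 0.23 = 21.16
  Reading responses 100 × 0.09 = 9
  Written exam 54 × 0.19 = 10.26
  Discussion 70 × 0.18 = 12.6
Sum = 68.47
68.47 is ≥ 68 and < 71 → D+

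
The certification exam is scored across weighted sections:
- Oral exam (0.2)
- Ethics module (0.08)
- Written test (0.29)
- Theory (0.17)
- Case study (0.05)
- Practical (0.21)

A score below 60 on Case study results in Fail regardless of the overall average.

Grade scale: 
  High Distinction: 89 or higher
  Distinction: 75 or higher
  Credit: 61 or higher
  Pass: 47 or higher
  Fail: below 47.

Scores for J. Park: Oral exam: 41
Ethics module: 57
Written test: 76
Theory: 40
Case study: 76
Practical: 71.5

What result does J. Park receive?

Pass

Case study score 76 ≥ 60: minimum met.
Weighted total:
  Oral exam 41 × 0.2 = 8.2
  Ethics module 57 × 0.08 = 4.56
  Written test 76 × 0.29 = 22.04
  Theory 40 × 0.17 = 6.8
  Case study 76 × 0.05 = 3.8
  Practical 71.5 × 0.21 = 15.015
Sum = 60.415
60.415 is ≥ 47 and < 61 → Pass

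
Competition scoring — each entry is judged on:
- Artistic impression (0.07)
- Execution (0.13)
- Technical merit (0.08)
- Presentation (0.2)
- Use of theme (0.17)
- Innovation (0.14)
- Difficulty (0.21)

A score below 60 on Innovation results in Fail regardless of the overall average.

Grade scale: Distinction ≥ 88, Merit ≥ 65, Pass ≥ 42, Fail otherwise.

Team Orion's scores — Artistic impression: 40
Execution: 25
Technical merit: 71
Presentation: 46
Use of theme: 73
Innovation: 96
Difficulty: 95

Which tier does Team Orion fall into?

Merit

Innovation score 96 ≥ 60: minimum met.
Weighted total:
  Artistic impression 40 × 0.07 = 2.8
  Execution 25 × 0.13 = 3.25
  Technical merit 71 × 0.08 = 5.68
  Presentation 46 × 0.2 = 9.2
  Use of theme 73 × 0.17 = 12.41
  Innovation 96 × 0.14 = 13.44
  Difficulty 95 × 0.21 = 19.95
Sum = 66.73
66.73 is ≥ 65 and < 88 → Merit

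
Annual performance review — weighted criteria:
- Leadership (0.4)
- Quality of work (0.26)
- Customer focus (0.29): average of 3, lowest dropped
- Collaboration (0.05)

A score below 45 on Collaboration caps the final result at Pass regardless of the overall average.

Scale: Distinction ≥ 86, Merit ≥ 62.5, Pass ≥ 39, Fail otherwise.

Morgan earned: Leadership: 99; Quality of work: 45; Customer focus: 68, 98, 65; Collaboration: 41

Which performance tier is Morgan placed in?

Pass

Customer focus: drop 65 → average of remaining 2 = 166/2 = 83
Collaboration score 41 < 45: minimum not met.
Weighted total:
  Leadership 99 × 0.4 = 39.6
  Quality of work 45 × 0.26 = 11.7
  Customer focus 83 × 0.29 = 24.07
  Collaboration 41 × 0.05 = 2.05
Sum = 77.42
77.42 would be Merit; cap at Pass applies → Pass.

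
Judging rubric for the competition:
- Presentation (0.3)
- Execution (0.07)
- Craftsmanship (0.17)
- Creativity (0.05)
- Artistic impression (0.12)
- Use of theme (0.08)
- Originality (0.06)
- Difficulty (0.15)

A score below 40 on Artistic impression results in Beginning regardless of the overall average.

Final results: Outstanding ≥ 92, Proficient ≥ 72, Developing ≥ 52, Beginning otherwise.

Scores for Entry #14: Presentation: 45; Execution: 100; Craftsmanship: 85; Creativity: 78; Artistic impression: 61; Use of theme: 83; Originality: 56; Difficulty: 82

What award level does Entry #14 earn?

Artistic impression score 61 ≥ 40: minimum met.
Weighted total:
  Presentation 45 × 0.3 = 13.5
  Execution 100 × 0.07 = 7
  Craftsmanship 85 × 0.17 = 14.45
  Creativity 78 × 0.05 = 3.9
  Artistic impression 61 × 0.12 = 7.32
  Use of theme 83 × 0.08 = 6.64
  Originality 56 × 0.06 = 3.36
  Difficulty 82 × 0.15 = 12.3
Sum = 68.47
68.47 is ≥ 52 and < 72 → Developing

Developing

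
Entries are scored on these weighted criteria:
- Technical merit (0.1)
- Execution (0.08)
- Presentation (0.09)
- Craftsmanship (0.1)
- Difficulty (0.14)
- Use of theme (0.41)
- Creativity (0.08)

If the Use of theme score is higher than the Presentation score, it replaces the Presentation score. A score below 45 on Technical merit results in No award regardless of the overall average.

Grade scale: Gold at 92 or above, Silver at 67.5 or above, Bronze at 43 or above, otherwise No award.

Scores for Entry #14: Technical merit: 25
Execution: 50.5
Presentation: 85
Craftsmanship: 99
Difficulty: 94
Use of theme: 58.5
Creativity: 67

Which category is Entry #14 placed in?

No award

Use of theme (58.5) ≤ Presentation (85), so Presentation stays at 85.
Technical merit score 25 < 45: minimum not met.
Weighted total:
  Technical merit 25 × 0.1 = 2.5
  Execution 50.5 × 0.08 = 4.04
  Presentation 85 × 0.09 = 7.65
  Craftsmanship 99 × 0.1 = 9.9
  Difficulty 94 × 0.14 = 13.16
  Use of theme 58.5 × 0.41 = 23.985
  Creativity 67 × 0.08 = 5.36
Sum = 66.595
Because the Technical merit minimum was not met, the result is No award.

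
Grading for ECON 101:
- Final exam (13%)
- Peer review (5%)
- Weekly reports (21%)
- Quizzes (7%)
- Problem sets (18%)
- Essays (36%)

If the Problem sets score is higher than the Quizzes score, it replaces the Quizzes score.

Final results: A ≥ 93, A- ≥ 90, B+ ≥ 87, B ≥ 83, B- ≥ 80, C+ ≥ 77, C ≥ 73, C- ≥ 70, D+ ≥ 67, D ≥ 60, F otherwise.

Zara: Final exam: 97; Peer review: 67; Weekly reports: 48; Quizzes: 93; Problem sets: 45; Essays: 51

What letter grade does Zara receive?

Problem sets (45) ≤ Quizzes (93), so Quizzes stays at 93.
Weighted total:
  Final exam 97 × 0.13 = 12.61
  Peer review 67 × 0.05 = 3.35
  Weekly reports 48 × 0.21 = 10.08
  Quizzes 93 × 0.07 = 6.51
  Problem sets 45 × 0.18 = 8.1
  Essays 51 × 0.36 = 18.36
Sum = 59.01
59.01 < 60 → F

F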